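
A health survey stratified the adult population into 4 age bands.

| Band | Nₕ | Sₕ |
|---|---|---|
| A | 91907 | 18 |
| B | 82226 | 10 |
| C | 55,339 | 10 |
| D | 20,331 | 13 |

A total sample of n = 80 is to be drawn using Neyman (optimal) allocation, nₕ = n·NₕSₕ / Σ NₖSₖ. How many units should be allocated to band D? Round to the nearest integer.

6

Σ NₕSₕ = 91907·18 + 82226·10 + 55339·10 + 20331·13 = 3294279.
Share for D: 264303/3294279 = 0.08023.
n_D = 80 × 0.08023 = 6.418... → 6.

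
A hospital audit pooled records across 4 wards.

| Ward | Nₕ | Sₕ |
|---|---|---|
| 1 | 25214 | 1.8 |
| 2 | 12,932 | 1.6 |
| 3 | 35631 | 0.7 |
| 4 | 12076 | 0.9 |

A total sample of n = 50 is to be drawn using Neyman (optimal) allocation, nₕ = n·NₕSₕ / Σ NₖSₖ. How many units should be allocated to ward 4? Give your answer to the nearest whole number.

1: NₕSₕ = 25214·1.8 = 45385.2
2: NₕSₕ = 12932·1.6 = 20691.2
3: NₕSₕ = 35631·0.7 = 24941.7
4: NₕSₕ = 12076·0.9 = 10868.4
Σ NₕSₕ = 101886.5.
n_4 = 50·10868.4/101886.5 = 5.334... → 5.

5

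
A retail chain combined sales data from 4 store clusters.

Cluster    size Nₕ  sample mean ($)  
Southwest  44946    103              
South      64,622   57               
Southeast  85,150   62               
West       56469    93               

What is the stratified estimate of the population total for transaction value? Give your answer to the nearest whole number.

18843809

Southwest: 44946·103 = 4629438
South: 64622·57 = 3683454
Southeast: 85150·62 = 5279300
West: 56469·93 = 5251617
τ̂ = Σ Nₕx̄ₕ = 18843809.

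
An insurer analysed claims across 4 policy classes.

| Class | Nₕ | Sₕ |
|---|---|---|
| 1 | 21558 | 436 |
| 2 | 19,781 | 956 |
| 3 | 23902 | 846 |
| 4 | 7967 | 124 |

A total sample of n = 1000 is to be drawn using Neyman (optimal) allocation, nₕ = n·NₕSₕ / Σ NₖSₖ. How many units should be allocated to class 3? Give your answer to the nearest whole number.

1: NₕSₕ = 21558·436 = 9399288
2: NₕSₕ = 19781·956 = 18910636
3: NₕSₕ = 23902·846 = 20221092
4: NₕSₕ = 7967·124 = 987908
Σ NₕSₕ = 49518924.
n_3 = 1000·20221092/49518924 = 408.351... → 408.

408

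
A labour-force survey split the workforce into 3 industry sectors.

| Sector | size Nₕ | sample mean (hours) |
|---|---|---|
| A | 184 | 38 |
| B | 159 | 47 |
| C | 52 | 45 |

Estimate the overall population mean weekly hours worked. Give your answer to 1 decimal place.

N = 395; weights Wₕ = Nₕ/N = (0.4658, 0.4025, 0.1316).
x̄_st = Σ Wₕ·x̄ₕ = 0.4658·38 + 0.4025·47 + 0.1316·45 ≈ 42.544...
→ 42.5.

42.5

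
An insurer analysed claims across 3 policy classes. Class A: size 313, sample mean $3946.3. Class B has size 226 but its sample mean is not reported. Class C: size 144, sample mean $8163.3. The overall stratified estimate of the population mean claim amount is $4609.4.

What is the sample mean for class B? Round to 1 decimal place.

3263.3

N = 313 + 226 + 144 = 683.
Overall total = μ·N = 4609.4·683 = 3148220.2.
Subtract the known strata: 313·3946.3 + 144·8163.3 = 2410707.1.
Remaining total for class B: 3148220.2 − 2410707.1 = 737513.1.
Divide by its size: 737513.1 / 226 = 3263.332... → 3263.3.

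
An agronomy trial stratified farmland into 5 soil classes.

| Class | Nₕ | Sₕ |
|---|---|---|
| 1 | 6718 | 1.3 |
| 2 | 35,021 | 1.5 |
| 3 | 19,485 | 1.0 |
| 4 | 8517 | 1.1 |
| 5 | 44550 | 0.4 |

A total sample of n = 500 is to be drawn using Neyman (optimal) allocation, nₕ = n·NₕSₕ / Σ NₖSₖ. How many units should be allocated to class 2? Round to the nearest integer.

Σ NₕSₕ = 6718·1.3 + 35021·1.5 + 19485·1.0 + 8517·1.1 + 44550·0.4 = 107938.6.
Share for 2: 52531.5/107938.6 = 0.48668.
n_2 = 500 × 0.48668 = 243.340... → 243.

243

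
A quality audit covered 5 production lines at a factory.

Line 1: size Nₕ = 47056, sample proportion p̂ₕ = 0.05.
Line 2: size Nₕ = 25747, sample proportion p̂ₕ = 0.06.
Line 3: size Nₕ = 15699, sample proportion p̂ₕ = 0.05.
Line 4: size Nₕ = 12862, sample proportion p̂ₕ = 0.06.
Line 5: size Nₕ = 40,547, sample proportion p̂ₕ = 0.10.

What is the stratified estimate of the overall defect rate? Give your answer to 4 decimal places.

0.0670

Wₕ = Nₕ/N with N = 141911: 0.3316, 0.1814, 0.1106, 0.0906, 0.2857.
p̂_st = 0.3316·0.05 + 0.1814·0.06 + 0.1106·0.05 + 0.0906·0.06 + 0.2857·0.10 ≈ 0.067007... → 0.0670.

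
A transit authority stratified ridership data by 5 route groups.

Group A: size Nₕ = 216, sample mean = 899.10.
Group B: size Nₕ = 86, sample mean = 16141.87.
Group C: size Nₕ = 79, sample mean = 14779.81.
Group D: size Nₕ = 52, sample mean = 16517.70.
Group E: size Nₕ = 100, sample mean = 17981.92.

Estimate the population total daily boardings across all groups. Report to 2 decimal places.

5407123.81

Estimate total by summing Nₕ·x̄ₕ over strata.
216·899.10 + 86·16141.87 + 79·14779.81 + 52·16517.70 + 100·17981.92 = 194205.6 + 1388200.82 + 1167604.99 + 858920.4 + 1798192 = 5407123.81.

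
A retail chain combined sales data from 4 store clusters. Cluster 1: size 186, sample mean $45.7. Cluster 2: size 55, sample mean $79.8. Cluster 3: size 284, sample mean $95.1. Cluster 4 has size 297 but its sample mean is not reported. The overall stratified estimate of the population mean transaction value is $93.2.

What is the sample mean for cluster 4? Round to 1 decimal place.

123.6

N = 186 + 55 + 284 + 297 = 822.
Overall total = μ·N = 93.2·822 = 76610.4.
Subtract the known strata: 186·45.7 + 55·79.8 + 284·95.1 = 39897.6.
Remaining total for cluster 4: 76610.4 − 39897.6 = 36712.8.
Divide by its size: 36712.8 / 297 = 123.612... → 123.6.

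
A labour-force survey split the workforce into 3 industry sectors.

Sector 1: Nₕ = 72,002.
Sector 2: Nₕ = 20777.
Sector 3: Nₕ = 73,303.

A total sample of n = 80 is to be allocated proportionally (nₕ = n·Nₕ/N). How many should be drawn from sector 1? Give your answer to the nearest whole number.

N = 72002 + 20777 + 73303 = 166082.
n_1 = 80·72002/166082 = 34.683... → 35.

35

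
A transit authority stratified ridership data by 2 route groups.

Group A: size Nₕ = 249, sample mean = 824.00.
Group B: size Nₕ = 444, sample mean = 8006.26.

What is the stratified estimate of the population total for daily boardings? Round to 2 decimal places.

3759955.44

A: 249·824.00 = 205176
B: 444·8006.26 = 3554779.44
τ̂ = Σ Nₕx̄ₕ = 3759955.44.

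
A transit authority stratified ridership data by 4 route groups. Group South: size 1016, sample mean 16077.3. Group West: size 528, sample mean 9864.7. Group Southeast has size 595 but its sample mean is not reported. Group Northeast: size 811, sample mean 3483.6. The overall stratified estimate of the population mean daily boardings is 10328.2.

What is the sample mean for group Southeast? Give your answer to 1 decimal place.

10251.9

Σ Nₕx̄ₕ = N·μ, so 595·x̄_Southeast = 2950·10328.2 − (1016·16077.3 + 528·9864.7 + 811·3483.6).
= 30468190 − 24368298 = 6099892.
x̄_Southeast = 6099892 / 595 = 10251.919... → 10251.9.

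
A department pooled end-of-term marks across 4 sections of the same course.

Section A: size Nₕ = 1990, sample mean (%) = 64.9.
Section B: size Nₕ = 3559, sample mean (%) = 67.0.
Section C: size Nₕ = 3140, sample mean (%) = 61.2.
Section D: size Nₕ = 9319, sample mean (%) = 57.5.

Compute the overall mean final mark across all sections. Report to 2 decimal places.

x̄_st = (Σ Nₕx̄ₕ) / (Σ Nₕ) = (1990·64.9 + 3559·67.0 + 3140·61.2 + 9319·57.5) / 18008
= 1095614.5 / 18008 = 60.8404... → 60.84.

60.84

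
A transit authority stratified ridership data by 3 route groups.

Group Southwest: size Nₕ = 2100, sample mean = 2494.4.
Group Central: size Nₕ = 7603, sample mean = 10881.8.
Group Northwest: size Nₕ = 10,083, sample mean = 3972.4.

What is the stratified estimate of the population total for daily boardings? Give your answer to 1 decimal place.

128026274.6

Southwest: 2100·2494.4 = 5238240
Central: 7603·10881.8 = 82734325.4
Northwest: 10083·3972.4 = 40053709.2
τ̂ = Σ Nₕx̄ₕ = 128026274.6.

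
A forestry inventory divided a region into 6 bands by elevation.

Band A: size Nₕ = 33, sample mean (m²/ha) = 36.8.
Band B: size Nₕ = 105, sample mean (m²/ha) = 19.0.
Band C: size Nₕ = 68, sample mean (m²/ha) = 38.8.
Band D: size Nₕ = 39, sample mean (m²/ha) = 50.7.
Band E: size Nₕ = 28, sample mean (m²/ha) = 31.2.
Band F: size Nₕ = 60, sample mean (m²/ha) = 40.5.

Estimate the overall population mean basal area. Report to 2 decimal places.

N = 333; weights Wₕ = Nₕ/N = (0.0991, 0.3153, 0.2042, 0.1171, 0.0841, 0.1802).
x̄_st = Σ Wₕ·x̄ₕ = 0.0991·36.8 + 0.3153·19.0 + 0.2042·38.8 + 0.1171·50.7 + 0.0841·31.2 + 0.1802·40.5 ≈ 33.4195...
→ 33.42.

33.42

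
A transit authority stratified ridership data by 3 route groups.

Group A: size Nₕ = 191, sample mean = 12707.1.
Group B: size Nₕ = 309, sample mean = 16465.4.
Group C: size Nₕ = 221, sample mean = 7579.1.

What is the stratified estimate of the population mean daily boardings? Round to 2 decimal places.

x̄_st = (Σ Nₕx̄ₕ) / (Σ Nₕ) = (191·12707.1 + 309·16465.4 + 221·7579.1) / 721
= 9189845.8 / 721 = 12745.9720... → 12745.97.

12745.97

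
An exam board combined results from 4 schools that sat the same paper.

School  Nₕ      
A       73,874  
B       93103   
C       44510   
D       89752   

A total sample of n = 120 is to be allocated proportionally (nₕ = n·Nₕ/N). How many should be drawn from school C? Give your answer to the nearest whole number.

18

N = 73874 + 93103 + 44510 + 89752 = 301239.
n_C = 120·44510/301239 = 17.731... → 18.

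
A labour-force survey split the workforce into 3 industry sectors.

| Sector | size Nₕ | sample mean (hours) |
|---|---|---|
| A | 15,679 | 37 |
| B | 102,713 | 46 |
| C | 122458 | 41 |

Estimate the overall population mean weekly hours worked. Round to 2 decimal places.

42.87

N = 240850; weights Wₕ = Nₕ/N = (0.0651, 0.4265, 0.5084).
x̄_st = Σ Wₕ·x̄ₕ = 0.0651·37 + 0.4265·46 + 0.5084·41 ≈ 42.8719...
→ 42.87.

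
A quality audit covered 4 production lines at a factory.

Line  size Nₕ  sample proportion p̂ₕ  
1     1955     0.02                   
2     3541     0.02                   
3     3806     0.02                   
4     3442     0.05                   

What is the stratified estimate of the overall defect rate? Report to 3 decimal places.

0.028

N = 1955 + 3541 + 3806 + 3442 = 12744.
Overall proportion = Σ (Nₕ/N)·p̂ₕ.
Σ Nₕp̂ₕ = 39.1 + 70.82 + 76.12 + 172.1 = 358.14.
358.14 / 12744 = 0.02810... → 0.028.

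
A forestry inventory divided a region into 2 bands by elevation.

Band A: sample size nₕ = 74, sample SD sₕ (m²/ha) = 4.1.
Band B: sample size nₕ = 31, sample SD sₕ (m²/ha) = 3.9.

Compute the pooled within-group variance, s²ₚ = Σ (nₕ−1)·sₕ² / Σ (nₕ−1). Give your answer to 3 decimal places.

16.344

A: (74−1)·4.1² = 73·16.81 = 1227.13
B: (31−1)·3.9² = 30·15.21 = 456.3
Numerator = 1683.43; denominator = Σ(nₕ−1) = 103.
s²ₚ = 1683.43/103 = 16.34398... → 16.344.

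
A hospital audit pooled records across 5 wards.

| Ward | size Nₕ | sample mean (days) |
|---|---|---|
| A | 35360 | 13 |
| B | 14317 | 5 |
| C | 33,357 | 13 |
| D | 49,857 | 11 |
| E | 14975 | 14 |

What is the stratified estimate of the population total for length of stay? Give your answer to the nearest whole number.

Estimate total by summing Nₕ·x̄ₕ over strata.
35360·13 + 14317·5 + 33357·13 + 49857·11 + 14975·14 = 459680 + 71585 + 433641 + 548427 + 209650 = 1722983.

1722983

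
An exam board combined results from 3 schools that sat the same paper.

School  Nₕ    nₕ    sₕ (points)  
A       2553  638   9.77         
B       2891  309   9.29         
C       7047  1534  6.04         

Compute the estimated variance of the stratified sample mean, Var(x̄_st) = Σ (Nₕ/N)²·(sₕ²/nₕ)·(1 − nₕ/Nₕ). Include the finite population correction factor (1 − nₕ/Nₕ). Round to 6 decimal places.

N = 12491. Term for each stratum: Wₕ²sₕ²/nₕ·(1−nₕ/Nₕ).
Var(x̄_st) = 0.004688065 + 0.013362351 + 0.005921699 = 0.023972115 → 0.023972.

0.023972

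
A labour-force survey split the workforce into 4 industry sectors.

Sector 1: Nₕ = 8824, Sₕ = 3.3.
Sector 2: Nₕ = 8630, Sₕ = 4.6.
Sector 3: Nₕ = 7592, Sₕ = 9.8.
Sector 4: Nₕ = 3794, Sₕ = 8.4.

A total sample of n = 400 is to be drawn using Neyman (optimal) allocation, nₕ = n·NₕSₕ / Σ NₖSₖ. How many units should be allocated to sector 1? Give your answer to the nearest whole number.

Σ NₕSₕ = 8824·3.3 + 8630·4.6 + 7592·9.8 + 3794·8.4 = 175088.4.
Share for 1: 29119.2/175088.4 = 0.16631.
n_1 = 400 × 0.16631 = 66.525... → 67.

67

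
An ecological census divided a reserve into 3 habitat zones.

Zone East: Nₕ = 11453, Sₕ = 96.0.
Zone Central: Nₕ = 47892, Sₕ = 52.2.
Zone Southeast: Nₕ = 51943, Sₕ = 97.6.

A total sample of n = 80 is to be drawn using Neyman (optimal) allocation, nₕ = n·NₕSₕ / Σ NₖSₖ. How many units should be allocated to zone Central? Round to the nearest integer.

East: NₕSₕ = 11453·96.0 = 1099488
Central: NₕSₕ = 47892·52.2 = 2499962.4
Southeast: NₕSₕ = 51943·97.6 = 5069636.8
Σ NₕSₕ = 8669087.2.
n_Central = 80·2499962.4/8669087.2 = 23.070... → 23.

23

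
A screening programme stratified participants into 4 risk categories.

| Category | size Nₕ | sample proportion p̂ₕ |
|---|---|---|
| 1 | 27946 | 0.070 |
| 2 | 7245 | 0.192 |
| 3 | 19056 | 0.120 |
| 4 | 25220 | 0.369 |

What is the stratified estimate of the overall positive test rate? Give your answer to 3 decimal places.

N = 27946 + 7245 + 19056 + 25220 = 79467.
Overall proportion = Σ (Nₕ/N)·p̂ₕ.
Σ Nₕp̂ₕ = 1956.22 + 1391.04 + 2286.72 + 9306.18 = 14940.16.
14940.16 / 79467 = 0.18800... → 0.188.

0.188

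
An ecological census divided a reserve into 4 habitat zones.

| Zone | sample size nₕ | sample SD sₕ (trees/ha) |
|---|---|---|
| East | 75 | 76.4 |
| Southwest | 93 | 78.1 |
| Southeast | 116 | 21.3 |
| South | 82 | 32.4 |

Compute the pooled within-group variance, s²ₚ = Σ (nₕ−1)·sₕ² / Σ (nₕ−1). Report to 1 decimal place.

Degrees of freedom: 74 + 92 + 115 + 81 = 362.
Σ(nₕ−1)sₕ² = 74·5836.96 + 92·6099.61 + 115·453.69 + 81·1049.76 = 1130304.07.
s²ₚ = 1130304.07 / 362 = 3122.387... → 3122.4.

3122.4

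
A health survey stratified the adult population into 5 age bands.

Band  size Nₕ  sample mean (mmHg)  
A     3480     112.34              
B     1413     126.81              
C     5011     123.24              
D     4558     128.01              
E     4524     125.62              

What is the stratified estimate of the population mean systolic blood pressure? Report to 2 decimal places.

x̄_st = (Σ Nₕx̄ₕ) / (Σ Nₕ) = (3480·112.34 + 1413·126.81 + 5011·123.24 + 4558·128.01 + 4524·125.62) / 18986
= 2339455.83 / 18986 = 123.2200... → 123.22.

123.22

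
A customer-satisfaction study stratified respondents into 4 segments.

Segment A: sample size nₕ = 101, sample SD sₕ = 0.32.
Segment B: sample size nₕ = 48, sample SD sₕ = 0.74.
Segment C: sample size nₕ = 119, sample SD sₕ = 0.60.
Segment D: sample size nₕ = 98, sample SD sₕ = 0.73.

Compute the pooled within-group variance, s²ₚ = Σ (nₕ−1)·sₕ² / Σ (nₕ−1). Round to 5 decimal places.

0.35953

Degrees of freedom: 100 + 47 + 118 + 97 = 362.
Σ(nₕ−1)sₕ² = 100·0.1024 + 47·0.5476 + 118·0.36 + 97·0.5329 = 130.1485.
s²ₚ = 130.1485 / 362 = 0.3595262... → 0.35953.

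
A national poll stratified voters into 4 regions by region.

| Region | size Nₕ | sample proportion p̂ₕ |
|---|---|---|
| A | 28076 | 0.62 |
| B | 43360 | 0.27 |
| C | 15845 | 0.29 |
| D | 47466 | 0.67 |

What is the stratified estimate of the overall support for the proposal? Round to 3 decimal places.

N = 28076 + 43360 + 15845 + 47466 = 134747.
Overall proportion = Σ (Nₕ/N)·p̂ₕ.
Σ Nₕp̂ₕ = 17407.12 + 11707.2 + 4595.05 + 31802.22 = 65511.59.
65511.59 / 134747 = 0.48618... → 0.486.

0.486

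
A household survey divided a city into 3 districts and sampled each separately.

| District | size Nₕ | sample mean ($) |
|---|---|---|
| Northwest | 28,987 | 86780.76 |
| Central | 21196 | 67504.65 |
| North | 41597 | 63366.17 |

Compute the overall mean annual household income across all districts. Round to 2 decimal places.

71716.99

N = 28987 + 21196 + 41597 = 91780.
The stratified mean weights each stratum mean by its population share Nₕ/N.
Σ Nₕx̄ₕ = 28987·86780.76 + 21196·67504.65 + 41597·63366.17 = 2515513890.12 + 1430828561.4 + 2635842573.49 = 6582185025.01.
Divide by N: 6582185025.01 / 91780 = 71716.9865... → 71716.99.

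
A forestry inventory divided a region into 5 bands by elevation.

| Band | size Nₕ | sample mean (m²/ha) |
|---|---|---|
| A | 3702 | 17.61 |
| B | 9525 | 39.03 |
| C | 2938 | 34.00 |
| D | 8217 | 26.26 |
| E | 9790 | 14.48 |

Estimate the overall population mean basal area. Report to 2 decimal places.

26.17

N = 3702 + 9525 + 2938 + 8217 + 9790 = 34172.
The stratified mean weights each stratum mean by its population share Nₕ/N.
Σ Nₕx̄ₕ = 3702·17.61 + 9525·39.03 + 2938·34.00 + 8217·26.26 + 9790·14.48 = 65192.22 + 371760.75 + 99892 + 215778.42 + 141759.2 = 894382.59.
Divide by N: 894382.59 / 34172 = 26.1730... → 26.17.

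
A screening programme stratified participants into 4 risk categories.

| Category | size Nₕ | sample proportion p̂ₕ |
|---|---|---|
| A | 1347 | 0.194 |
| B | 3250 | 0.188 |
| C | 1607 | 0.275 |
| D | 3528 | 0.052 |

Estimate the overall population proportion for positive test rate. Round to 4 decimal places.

Wₕ = Nₕ/N with N = 9732: 0.1384, 0.3339, 0.1651, 0.3625.
p̂_st = 0.1384·0.194 + 0.3339·0.188 + 0.1651·0.275 + 0.3625·0.052 ≈ 0.153894... → 0.1539.

0.1539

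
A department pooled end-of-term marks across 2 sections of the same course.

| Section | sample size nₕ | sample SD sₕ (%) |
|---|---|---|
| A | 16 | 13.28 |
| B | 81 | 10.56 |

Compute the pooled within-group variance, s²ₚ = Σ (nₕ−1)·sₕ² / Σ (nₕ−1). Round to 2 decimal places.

Degrees of freedom: 15 + 80 = 95.
Σ(nₕ−1)sₕ² = 15·176.3584 + 80·111.5136 = 11566.464.
s²ₚ = 11566.464 / 95 = 121.7523... → 121.75.

121.75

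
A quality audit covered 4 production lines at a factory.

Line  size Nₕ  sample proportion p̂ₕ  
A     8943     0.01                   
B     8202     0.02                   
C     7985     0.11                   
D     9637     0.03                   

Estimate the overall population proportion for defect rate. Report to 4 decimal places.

0.0409

N = 8943 + 8202 + 7985 + 9637 = 34767.
Overall proportion = Σ (Nₕ/N)·p̂ₕ.
Σ Nₕp̂ₕ = 89.43 + 164.04 + 878.35 + 289.11 = 1420.93.
1420.93 / 34767 = 0.040870... → 0.0409.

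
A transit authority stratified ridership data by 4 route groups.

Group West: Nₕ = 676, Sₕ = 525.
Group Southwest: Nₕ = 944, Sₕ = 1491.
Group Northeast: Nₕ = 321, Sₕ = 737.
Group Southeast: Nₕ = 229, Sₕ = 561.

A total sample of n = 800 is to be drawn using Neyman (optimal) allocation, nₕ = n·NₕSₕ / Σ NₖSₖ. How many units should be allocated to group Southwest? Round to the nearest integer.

Σ NₕSₕ = 676·525 + 944·1491 + 321·737 + 229·561 = 2127450.
Share for Southwest: 1407504/2127450 = 0.66159.
n_Southwest = 800 × 0.66159 = 529.274... → 529.

529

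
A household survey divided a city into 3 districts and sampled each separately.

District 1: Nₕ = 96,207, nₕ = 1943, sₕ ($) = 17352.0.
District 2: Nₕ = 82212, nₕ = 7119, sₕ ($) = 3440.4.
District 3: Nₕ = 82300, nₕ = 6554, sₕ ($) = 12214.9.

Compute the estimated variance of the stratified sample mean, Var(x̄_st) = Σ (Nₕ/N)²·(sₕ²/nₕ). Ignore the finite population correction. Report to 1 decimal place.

N = 260719. Term for each stratum: Wₕ²sₕ²/nₕ.
Var(x̄_st) = 21100.5735 + 165.3194 + 2268.4421 = 23534.3350 → 23534.3.

23534.3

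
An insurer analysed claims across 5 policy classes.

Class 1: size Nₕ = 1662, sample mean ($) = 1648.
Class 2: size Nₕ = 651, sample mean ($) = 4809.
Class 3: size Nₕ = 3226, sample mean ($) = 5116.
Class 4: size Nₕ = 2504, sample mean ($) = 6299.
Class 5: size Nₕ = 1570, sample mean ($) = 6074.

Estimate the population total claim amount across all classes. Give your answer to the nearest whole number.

Estimate total by summing Nₕ·x̄ₕ over strata.
1662·1648 + 651·4809 + 3226·5116 + 2504·6299 + 1570·6074 = 2738976 + 3130659 + 16504216 + 15772696 + 9536180 = 47682727.

47682727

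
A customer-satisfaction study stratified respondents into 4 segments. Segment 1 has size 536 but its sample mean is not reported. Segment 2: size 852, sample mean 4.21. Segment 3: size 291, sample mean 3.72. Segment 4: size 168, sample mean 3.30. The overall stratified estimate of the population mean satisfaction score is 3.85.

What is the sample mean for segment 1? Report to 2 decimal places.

N = 536 + 852 + 291 + 168 = 1847.
Overall total = μ·N = 3.85·1847 = 7110.95.
Subtract the known strata: 852·4.21 + 291·3.72 + 168·3.30 = 5223.84.
Remaining total for segment 1: 7110.95 − 5223.84 = 1887.11.
Divide by its size: 1887.11 / 536 = 3.5207... → 3.52.

3.52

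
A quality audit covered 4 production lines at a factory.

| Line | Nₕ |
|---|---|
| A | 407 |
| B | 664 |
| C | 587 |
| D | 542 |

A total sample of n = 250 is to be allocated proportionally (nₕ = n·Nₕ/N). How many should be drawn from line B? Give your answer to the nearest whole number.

75

N = 407 + 664 + 587 + 542 = 2200.
n_B = 250·664/2200 = 75.455... → 75.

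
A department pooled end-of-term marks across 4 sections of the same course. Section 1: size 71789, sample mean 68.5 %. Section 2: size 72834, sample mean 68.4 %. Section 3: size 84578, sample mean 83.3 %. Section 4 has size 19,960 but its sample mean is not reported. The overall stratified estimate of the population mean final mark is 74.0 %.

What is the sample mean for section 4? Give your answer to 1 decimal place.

74.8

N = 71789 + 72834 + 84578 + 19960 = 249161.
Overall total = μ·N = 74.0·249161 = 18437914.
Subtract the known strata: 71789·68.5 + 72834·68.4 + 84578·83.3 = 16944739.5.
Remaining total for section 4: 18437914 − 16944739.5 = 1493174.5.
Divide by its size: 1493174.5 / 19960 = 74.808... → 74.8.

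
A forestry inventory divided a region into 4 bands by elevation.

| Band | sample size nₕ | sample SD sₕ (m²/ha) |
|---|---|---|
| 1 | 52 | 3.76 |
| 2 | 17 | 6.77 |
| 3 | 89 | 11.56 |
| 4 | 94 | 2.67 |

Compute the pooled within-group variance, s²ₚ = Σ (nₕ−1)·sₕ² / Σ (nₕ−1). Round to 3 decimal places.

55.956

Degrees of freedom: 51 + 16 + 88 + 93 = 248.
Σ(nₕ−1)sₕ² = 51·14.1376 + 16·45.8329 + 88·133.6336 + 93·7.1289 = 13877.0885.
s²ₚ = 13877.0885 / 248 = 55.95600... → 55.956.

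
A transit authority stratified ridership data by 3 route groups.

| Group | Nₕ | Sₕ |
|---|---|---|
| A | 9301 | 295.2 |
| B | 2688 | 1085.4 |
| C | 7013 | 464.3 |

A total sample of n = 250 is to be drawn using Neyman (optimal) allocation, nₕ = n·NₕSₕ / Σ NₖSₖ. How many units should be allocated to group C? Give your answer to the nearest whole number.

91

Σ NₕSₕ = 9301·295.2 + 2688·1085.4 + 7013·464.3 = 8919346.3.
Share for C: 3256135.9/8919346.3 = 0.36506.
n_C = 250 × 0.36506 = 91.266... → 91.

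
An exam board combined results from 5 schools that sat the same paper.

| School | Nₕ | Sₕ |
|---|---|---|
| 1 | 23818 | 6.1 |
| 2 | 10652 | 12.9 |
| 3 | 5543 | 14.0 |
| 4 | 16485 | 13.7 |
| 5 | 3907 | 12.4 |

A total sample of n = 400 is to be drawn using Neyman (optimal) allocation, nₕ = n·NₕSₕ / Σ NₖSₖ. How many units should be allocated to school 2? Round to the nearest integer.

Σ NₕSₕ = 23818·6.1 + 10652·12.9 + 5543·14.0 + 16485·13.7 + 3907·12.4 = 634593.9.
Share for 2: 137410.8/634593.9 = 0.21653.
n_2 = 400 × 0.21653 = 86.613... → 87.

87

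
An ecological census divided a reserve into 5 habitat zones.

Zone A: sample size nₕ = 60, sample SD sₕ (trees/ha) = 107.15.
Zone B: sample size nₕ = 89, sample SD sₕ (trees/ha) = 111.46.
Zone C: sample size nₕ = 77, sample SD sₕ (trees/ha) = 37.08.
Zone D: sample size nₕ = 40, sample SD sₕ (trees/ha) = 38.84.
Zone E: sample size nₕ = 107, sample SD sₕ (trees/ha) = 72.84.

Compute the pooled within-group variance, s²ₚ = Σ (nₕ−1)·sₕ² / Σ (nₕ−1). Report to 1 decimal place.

A: (60−1)·107.15² = 59·11481.1225 = 677386.2275
B: (89−1)·111.46² = 88·12423.3316 = 1093253.1808
C: (77−1)·37.08² = 76·1374.9264 = 104494.4064
D: (40−1)·38.84² = 39·1508.5456 = 58833.2784
E: (107−1)·72.84² = 106·5305.6656 = 562400.5536
Numerator = 2496367.6467; denominator = Σ(nₕ−1) = 368.
s²ₚ = 2496367.6467/368 = 6783.608... → 6783.6.

6783.6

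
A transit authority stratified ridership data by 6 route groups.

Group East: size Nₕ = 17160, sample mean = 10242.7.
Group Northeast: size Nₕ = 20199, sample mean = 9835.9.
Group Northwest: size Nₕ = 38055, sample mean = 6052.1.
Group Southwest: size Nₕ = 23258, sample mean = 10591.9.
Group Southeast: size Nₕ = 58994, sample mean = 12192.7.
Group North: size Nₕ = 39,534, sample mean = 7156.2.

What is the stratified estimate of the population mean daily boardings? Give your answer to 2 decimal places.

9398.12

x̄_st = (Σ Nₕx̄ₕ) / (Σ Nₕ) = (17160·10242.7 + 20199·9835.9 + 38055·6052.1 + 23258·10591.9 + 58994·12192.7 + 39534·7156.2) / 197200
= 1853308506.4 / 197200 = 9398.1162... → 9398.12.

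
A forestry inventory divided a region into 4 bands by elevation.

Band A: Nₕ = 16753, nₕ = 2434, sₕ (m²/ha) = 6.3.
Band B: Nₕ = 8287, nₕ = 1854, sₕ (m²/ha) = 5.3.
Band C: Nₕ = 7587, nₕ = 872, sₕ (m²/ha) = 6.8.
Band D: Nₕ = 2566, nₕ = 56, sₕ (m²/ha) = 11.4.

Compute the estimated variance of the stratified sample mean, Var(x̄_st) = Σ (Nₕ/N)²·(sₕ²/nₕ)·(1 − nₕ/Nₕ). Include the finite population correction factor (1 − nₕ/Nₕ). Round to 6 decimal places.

0.018060

N = 35193; Wₕ = Nₕ/N.
band A: (16753/35193)²·6.3²/2434·(1 − 2434/16753) = 0.003158299
band B: (8287/35193)²·5.3²/1854·(1 − 1854/8287) = 0.000652139
band C: (7587/35193)²·6.8²/872·(1 − 872/7587) = 0.002181247
band D: (2566/35193)²·11.4²/56·(1 − 56/2566) = 0.012068116
Sum = 0.018059801 → 0.018060.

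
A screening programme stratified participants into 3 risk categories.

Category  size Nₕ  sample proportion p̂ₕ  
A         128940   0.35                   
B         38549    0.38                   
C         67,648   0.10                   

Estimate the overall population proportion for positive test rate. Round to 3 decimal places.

0.283

Wₕ = Nₕ/N with N = 235137: 0.5484, 0.1639, 0.2877.
p̂_st = 0.5484·0.35 + 0.1639·0.38 + 0.2877·0.10 ≈ 0.28299... → 0.283.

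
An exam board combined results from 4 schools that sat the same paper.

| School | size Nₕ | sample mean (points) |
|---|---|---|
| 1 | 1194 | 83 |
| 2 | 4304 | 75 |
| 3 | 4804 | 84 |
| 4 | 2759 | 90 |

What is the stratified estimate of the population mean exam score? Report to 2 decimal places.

N = 13061; weights Wₕ = Nₕ/N = (0.0914, 0.3295, 0.3678, 0.2112).
x̄_st = Σ Wₕ·x̄ₕ = 0.0914·83 + 0.3295·75 + 0.3678·84 + 0.2112·90 ≈ 82.2102...
→ 82.21.

82.21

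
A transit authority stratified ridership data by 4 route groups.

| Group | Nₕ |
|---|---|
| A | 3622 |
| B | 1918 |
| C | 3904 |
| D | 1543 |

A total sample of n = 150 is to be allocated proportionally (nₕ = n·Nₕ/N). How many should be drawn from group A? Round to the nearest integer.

Share of group A = 3622/10987 = 0.32966.
Allocate 150 × 0.32966 = 49.449... → 49.

49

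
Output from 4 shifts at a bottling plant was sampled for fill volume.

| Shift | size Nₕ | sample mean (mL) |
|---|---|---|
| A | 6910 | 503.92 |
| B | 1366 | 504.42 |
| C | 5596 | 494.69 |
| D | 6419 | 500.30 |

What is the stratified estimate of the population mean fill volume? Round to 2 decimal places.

500.26

N = 20291; weights Wₕ = Nₕ/N = (0.3405, 0.0673, 0.2758, 0.3163).
x̄_st = Σ Wₕ·x̄ₕ = 0.3405·503.92 + 0.0673·504.42 + 0.2758·494.69 + 0.3163·500.30 ≈ 500.2630...
→ 500.26.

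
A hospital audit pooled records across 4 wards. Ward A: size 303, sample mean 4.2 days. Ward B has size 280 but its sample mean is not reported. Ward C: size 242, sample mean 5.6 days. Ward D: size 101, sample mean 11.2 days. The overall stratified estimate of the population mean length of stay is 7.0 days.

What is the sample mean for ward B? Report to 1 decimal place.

9.7

N = 303 + 280 + 242 + 101 = 926.
Overall total = μ·N = 7.0·926 = 6482.
Subtract the known strata: 303·4.2 + 242·5.6 + 101·11.2 = 3759.
Remaining total for ward B: 6482 − 3759 = 2723.
Divide by its size: 2723 / 280 = 9.725 → 9.7.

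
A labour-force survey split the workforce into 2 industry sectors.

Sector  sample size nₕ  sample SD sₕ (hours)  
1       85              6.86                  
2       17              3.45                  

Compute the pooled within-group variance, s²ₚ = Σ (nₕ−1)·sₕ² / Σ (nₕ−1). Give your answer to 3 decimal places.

Degrees of freedom: 84 + 16 = 100.
Σ(nₕ−1)sₕ² = 84·47.0596 + 16·11.9025 = 4143.4464.
s²ₚ = 4143.4464 / 100 = 41.43446... → 41.434.

41.434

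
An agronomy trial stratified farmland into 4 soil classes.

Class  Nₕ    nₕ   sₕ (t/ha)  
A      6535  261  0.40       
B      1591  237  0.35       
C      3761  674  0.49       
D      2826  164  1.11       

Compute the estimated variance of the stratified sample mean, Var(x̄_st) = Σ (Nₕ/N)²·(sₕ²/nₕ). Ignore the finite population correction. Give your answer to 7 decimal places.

0.0004274

N = 14713. Term for each stratum: Wₕ²sₕ²/nₕ.
Var(x̄_st) = 0.0001209395 + 0.0000060440 + 0.0000232775 + 0.0002771686 = 0.0004274296 → 0.0004274.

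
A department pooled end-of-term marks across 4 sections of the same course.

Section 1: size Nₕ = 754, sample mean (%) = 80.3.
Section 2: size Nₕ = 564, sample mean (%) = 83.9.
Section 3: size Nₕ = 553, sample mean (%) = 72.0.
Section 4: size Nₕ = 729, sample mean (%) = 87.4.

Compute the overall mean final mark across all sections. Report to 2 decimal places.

x̄_st = (Σ Nₕx̄ₕ) / (Σ Nₕ) = (754·80.3 + 564·83.9 + 553·72.0 + 729·87.4) / 2600
= 211396.4 / 2600 = 81.3063... → 81.31.

81.31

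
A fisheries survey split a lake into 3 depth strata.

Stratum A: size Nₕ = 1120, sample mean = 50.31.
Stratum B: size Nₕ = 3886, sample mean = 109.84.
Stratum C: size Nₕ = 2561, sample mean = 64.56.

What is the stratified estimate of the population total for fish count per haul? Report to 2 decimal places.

648523.60

Population total = Σ Nₕ·x̄ₕ (each stratum's size times its mean).
1120·50.31 + 3886·109.84 + 2561·64.56 = 56347.2 + 426838.24 + 165338.16 = 648523.60.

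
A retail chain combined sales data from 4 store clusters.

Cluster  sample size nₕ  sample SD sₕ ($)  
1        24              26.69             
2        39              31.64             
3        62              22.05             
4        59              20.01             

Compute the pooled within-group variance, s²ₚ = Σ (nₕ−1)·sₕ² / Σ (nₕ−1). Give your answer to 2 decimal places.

596.15

1: (24−1)·26.69² = 23·712.3561 = 16384.1903
2: (39−1)·31.64² = 38·1001.0896 = 38041.4048
3: (62−1)·22.05² = 61·486.2025 = 29658.3525
4: (59−1)·20.01² = 58·400.4001 = 23223.2058
Numerator = 107307.1534; denominator = Σ(nₕ−1) = 180.
s²ₚ = 107307.1534/180 = 596.1509... → 596.15.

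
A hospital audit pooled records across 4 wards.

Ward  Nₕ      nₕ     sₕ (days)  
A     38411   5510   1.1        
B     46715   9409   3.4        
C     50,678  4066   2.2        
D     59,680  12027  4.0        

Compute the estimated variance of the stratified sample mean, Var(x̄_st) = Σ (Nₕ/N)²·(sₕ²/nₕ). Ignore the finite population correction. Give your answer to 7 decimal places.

N = 195484; Wₕ = Nₕ/N.
ward A: (38411/195484)²·1.1²/5510 = 0.0000084786
ward B: (46715/195484)²·3.4²/9409 = 0.0000701624
ward C: (50678/195484)²·2.2²/4066 = 0.0000800008
ward D: (59680/195484)²·4.0²/12027 = 0.0001239932
Sum = 0.0002826350 → 0.0002826.

0.0002826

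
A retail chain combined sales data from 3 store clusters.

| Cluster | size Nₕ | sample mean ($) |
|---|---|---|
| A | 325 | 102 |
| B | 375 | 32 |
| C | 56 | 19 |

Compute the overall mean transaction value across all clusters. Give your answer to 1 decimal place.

N = 325 + 375 + 56 = 756.
Weight each subgroup mean by Nₕ/N and sum.
Σ Nₕx̄ₕ = 325·102 + 375·32 + 56·19 = 33150 + 12000 + 1064 = 46214.
Divide by N: 46214 / 756 = 61.130... → 61.1.

61.1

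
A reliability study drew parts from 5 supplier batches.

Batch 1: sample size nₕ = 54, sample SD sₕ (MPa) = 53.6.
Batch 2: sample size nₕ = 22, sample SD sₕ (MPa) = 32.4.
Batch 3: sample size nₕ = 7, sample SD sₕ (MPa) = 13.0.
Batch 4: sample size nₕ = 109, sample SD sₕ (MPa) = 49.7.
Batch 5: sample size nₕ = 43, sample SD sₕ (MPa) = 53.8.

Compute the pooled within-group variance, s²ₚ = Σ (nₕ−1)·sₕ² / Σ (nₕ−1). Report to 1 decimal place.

2450.7

Degrees of freedom: 53 + 21 + 6 + 108 + 42 = 230.
Σ(nₕ−1)sₕ² = 53·2872.96 + 21·1049.76 + 6·169 + 108·2470.09 + 42·2894.44 = 563662.04.
s²ₚ = 563662.04 / 230 = 2450.705... → 2450.7.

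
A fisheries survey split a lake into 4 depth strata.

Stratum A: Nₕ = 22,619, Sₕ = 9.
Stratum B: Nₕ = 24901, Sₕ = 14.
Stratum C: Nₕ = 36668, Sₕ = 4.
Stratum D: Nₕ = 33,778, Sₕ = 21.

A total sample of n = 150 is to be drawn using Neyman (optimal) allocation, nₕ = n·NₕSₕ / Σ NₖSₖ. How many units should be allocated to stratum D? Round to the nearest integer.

76

Σ NₕSₕ = 22619·9 + 24901·14 + 36668·4 + 33778·21 = 1408195.
Share for D: 709338/1408195 = 0.50372.
n_D = 150 × 0.50372 = 75.558... → 76.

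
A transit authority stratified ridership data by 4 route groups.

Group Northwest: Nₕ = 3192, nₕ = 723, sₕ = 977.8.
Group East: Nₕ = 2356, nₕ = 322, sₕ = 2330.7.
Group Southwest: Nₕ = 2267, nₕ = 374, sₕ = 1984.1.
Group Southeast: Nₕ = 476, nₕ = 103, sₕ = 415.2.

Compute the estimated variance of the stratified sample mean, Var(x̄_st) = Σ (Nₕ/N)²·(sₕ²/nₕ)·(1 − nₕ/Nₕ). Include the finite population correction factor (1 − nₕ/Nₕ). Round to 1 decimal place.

1989.1

N = 8291; Wₕ = Nₕ/N.
group Northwest: (3192/8291)²·977.8²/723·(1 − 723/3192) = 151.6114
group East: (2356/8291)²·2330.7²/322·(1 − 322/2356) = 1176.0595
group Southwest: (2267/8291)²·1984.1²/374·(1 − 374/2267) = 657.1187
group Southeast: (476/8291)²·415.2²/103·(1 − 103/476) = 4.3229
Sum = 1989.1125 → 1989.1.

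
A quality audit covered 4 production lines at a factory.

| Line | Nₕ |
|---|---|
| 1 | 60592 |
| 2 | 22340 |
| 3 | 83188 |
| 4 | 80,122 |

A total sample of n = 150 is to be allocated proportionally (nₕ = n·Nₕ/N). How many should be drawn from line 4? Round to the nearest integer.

Share of line 4 = 80122/246242 = 0.32538.
Allocate 150 × 0.32538 = 48.807... → 49.

49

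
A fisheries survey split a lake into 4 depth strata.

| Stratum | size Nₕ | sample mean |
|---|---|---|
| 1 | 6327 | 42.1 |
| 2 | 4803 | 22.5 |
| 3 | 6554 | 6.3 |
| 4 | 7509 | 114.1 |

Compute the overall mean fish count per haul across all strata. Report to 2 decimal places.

50.51

x̄_st = (Σ Nₕx̄ₕ) / (Σ Nₕ) = (6327·42.1 + 4803·22.5 + 6554·6.3 + 7509·114.1) / 25193
= 1272501.3 / 25193 = 50.5101... → 50.51.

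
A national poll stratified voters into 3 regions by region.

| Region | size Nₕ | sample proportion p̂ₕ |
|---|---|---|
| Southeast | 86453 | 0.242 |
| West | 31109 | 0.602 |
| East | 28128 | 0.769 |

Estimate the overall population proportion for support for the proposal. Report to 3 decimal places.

N = 86453 + 31109 + 28128 = 145690.
Overall proportion = Σ (Nₕ/N)·p̂ₕ.
Σ Nₕp̂ₕ = 20921.626 + 18727.618 + 21630.432 = 61279.676.
61279.676 / 145690 = 0.42062... → 0.421.

0.421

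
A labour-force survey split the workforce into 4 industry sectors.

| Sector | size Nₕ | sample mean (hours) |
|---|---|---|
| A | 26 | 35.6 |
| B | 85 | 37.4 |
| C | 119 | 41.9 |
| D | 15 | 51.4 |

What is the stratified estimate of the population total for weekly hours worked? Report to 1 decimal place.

A: 26·35.6 = 925.6
B: 85·37.4 = 3179
C: 119·41.9 = 4986.1
D: 15·51.4 = 771
τ̂ = Σ Nₕx̄ₕ = 9861.7.

9861.7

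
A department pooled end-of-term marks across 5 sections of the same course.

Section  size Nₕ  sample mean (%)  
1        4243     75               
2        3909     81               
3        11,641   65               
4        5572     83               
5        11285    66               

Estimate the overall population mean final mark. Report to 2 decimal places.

70.91

N = 36650; weights Wₕ = Nₕ/N = (0.1158, 0.1067, 0.3176, 0.1520, 0.3079).
x̄_st = Σ Wₕ·x̄ₕ = 0.1158·75 + 0.1067·81 + 0.3176·65 + 0.1520·83 + 0.3079·66 ≈ 70.9087...
→ 70.91.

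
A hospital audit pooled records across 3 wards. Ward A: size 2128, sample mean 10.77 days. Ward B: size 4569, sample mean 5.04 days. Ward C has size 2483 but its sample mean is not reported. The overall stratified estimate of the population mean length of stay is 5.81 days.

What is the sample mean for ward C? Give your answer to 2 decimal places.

2.98

N = 2128 + 4569 + 2483 = 9180.
Overall total = μ·N = 5.81·9180 = 53335.8.
Subtract the known strata: 2128·10.77 + 4569·5.04 = 45946.32.
Remaining total for ward C: 53335.8 − 45946.32 = 7389.48.
Divide by its size: 7389.48 / 2483 = 2.9760... → 2.98.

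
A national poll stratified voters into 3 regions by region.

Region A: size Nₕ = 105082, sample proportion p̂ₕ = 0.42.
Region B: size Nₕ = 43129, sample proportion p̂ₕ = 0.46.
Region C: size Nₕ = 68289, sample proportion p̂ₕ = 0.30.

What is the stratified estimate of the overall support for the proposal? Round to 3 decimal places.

Wₕ = Nₕ/N with N = 216500: 0.4854, 0.1992, 0.3154.
p̂_st = 0.4854·0.42 + 0.1992·0.46 + 0.3154·0.30 ≈ 0.39012... → 0.390.

0.390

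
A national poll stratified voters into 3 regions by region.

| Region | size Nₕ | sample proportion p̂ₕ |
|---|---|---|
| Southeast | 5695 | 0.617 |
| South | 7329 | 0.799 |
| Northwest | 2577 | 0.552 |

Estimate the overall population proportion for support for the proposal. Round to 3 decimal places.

0.692

N = 5695 + 7329 + 2577 = 15601.
Overall proportion = Σ (Nₕ/N)·p̂ₕ.
Σ Nₕp̂ₕ = 3513.815 + 5855.871 + 1422.504 = 10792.19.
10792.19 / 15601 = 0.69176... → 0.692.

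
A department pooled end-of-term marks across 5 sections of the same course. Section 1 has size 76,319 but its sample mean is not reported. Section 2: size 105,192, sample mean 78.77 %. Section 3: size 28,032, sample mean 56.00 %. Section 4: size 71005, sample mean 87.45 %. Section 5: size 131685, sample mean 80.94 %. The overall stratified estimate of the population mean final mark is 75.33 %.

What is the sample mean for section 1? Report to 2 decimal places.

Σ Nₕx̄ₕ = N·μ, so 76319·x̄_1 = 412233·75.33 − (105192·78.77 + 28032·56.00 + 71005·87.45 + 131685·80.94).
= 31053511.89 − 26723736.99 = 4329774.9.
x̄_1 = 4329774.9 / 76319 = 56.7326... → 56.73.

56.73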